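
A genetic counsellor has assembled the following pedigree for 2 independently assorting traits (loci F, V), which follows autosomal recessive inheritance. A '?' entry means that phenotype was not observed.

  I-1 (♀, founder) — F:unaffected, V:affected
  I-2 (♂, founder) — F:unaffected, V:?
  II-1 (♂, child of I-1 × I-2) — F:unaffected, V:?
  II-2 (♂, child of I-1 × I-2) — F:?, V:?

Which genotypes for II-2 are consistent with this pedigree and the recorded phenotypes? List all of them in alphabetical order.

F/I-1 un ·: FF|Ff
F/I-2 un ·: FF|Ff
F/II-1 un I-1×I-2: FF|Ff
F/II-2 ? I-1×I-2: FF|Ff|ff
⇒ F over [I-1,I-2,II-1,II-2]: 15 consistent
V/I-1 aff ·: vv
V/I-2 ? ·: VV|Vv|vv
V/II-1 ? I-1×I-2: Vv|vv
V/II-2 ? I-1×I-2: Vv|vv
⇒ V over [I-1,I-2,II-1,II-2]: 6 consistent

II-2 ∈ {FF Vv, FF vv, Ff Vv, Ff vv, ff Vv, ff vv}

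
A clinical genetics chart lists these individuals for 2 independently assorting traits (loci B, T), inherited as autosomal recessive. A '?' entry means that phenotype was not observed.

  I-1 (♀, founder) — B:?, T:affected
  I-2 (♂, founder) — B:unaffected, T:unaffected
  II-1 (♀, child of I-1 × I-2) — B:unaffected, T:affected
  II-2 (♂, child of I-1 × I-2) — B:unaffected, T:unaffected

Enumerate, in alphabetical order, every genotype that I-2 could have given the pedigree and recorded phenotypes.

I-2 ∈ {BB Tt, Bb Tt}

B/I-1 ? ·: BB|Bb|bb
B/I-2 un ·: BB|Bb
B/II-1 un I-1×I-2: BB|Bb
B/II-2 un I-1×I-2: BB|Bb
⇒ B over [I-1,I-2,II-1,II-2]: 15 consistent
T/I-1 aff ·: tt
T/I-2 un ·: Tt
T/II-1 aff I-1×I-2: tt
T/II-2 un I-1×I-2: Tt
⇒ T over [I-1,I-2,II-1,II-2]: 1 consistent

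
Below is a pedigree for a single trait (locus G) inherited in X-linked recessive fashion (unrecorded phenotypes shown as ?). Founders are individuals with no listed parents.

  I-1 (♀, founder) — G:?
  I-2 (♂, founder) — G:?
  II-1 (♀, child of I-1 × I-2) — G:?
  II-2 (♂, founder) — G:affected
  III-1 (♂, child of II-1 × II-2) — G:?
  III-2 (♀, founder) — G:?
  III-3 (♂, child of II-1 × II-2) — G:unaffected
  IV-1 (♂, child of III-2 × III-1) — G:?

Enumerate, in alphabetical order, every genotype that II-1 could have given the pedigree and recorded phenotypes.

II-1 ∈ {X^GX^G, X^GX^g}

G/I-1 ? ·: X^GX^G|X^GX^g|X^gX^g
G/I-2 ? ·: X^GY|X^gY
G/II-1 ? I-1×I-2: X^GX^G|X^GX^g
G/II-2 aff ·: X^gY
G/III-1 ? II-1×II-2: X^GY|X^gY
G/III-2 ? ·: X^GX^G|X^GX^g|X^gX^g
G/III-3 un II-1×II-2: X^GY
G/IV-1 ? III-2×III-1: X^GY|X^gY
⇒ G over [I-1,I-2,II-1,II-2,III-1,III-2,III-3,IV-1]: 40 consistent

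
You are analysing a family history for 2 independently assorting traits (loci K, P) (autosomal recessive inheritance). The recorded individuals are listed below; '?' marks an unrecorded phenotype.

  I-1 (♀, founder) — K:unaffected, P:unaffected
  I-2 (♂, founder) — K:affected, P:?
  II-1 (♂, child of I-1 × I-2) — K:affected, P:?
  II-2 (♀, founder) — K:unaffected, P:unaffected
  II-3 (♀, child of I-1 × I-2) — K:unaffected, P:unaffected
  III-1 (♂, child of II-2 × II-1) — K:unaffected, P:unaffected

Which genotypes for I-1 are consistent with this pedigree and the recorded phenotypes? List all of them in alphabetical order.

I-1 ∈ {Kk PP, Kk Pp}

K/I-1 un ·: Kk
K/I-2 aff ·: kk
K/II-1 aff I-1×I-2: kk
K/II-2 un ·: KK|Kk
K/II-3 un I-1×I-2: Kk
K/III-1 un II-2×II-1: Kk
⇒ K over [I-1,I-2,II-1,II-2,II-3,III-1]: 2 consistent
P/I-1 un ·: PP|Pp
P/I-2 ? ·: PP|Pp|pp
P/II-1 ? I-1×I-2: PP|Pp|pp
P/II-2 un ·: PP|Pp
P/II-3 un I-1×I-2: PP|Pp
P/III-1 un II-2×II-1: PP|Pp
⇒ P over [I-1,I-2,II-1,II-2,II-3,III-1]: 59 consistent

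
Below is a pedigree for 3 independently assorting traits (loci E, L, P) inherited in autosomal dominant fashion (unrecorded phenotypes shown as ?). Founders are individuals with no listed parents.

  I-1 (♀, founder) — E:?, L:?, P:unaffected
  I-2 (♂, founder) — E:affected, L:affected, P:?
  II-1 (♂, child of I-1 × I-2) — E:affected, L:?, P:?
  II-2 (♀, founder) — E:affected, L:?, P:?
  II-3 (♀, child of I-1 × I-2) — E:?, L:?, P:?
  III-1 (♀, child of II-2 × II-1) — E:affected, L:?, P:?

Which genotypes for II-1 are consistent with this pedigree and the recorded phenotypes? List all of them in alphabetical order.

II-1 ∈ {EE LL Pp, EE LL pp, EE Ll Pp, EE Ll pp, EE ll Pp, EE ll pp, Ee LL Pp, Ee LL pp, Ee Ll Pp, Ee Ll pp, Ee ll Pp, Ee ll pp}

E/I-1 ? ·: ee|Ee|EE
E/I-2 aff ·: Ee|EE
E/II-1 aff I-1×I-2: Ee|EE
E/II-2 aff ·: Ee|EE
E/II-3 ? I-1×I-2: ee|Ee|EE
E/III-1 aff II-2×II-1: Ee|EE
⇒ E over [I-1,I-2,II-1,II-2,II-3,III-1]: 64 consistent
L/I-1 ? ·: ll|Ll|LL
L/I-2 aff ·: Ll|LL
L/II-1 ? I-1×I-2: ll|Ll|LL
L/II-2 ? ·: ll|Ll|LL
L/II-3 ? I-1×I-2: ll|Ll|LL
L/III-1 ? II-2×II-1: ll|Ll|LL
⇒ L over [I-1,I-2,II-1,II-2,II-3,III-1]: 122 consistent
P/I-1 un ·: pp
P/I-2 ? ·: pp|Pp|PP
P/II-1 ? I-1×I-2: pp|Pp
P/II-2 ? ·: pp|Pp|PP
P/II-3 ? I-1×I-2: pp|Pp
P/III-1 ? II-2×II-1: pp|Pp|PP
⇒ P over [I-1,I-2,II-1,II-2,II-3,III-1]: 33 consistent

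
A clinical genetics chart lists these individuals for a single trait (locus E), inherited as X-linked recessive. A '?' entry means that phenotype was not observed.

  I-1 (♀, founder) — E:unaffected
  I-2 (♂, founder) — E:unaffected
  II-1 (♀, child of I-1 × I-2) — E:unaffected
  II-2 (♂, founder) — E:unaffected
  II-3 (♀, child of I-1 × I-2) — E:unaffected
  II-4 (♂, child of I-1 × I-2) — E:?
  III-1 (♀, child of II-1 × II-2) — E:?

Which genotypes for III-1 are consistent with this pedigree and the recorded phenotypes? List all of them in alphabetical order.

E/I-1 un ·: X^EX^E|X^EX^e
E/I-2 un ·: X^EY
E/II-1 un I-1×I-2: X^EX^E|X^EX^e
E/II-2 un ·: X^EY
E/II-3 un I-1×I-2: X^EX^E|X^EX^e
E/II-4 ? I-1×I-2: X^EY|X^eY
E/III-1 ? II-1×II-2: X^EX^E|X^EX^e
⇒ E over [I-1,I-2,II-1,II-2,II-3,II-4,III-1]: 13 consistent

III-1 ∈ {X^EX^E, X^EX^e}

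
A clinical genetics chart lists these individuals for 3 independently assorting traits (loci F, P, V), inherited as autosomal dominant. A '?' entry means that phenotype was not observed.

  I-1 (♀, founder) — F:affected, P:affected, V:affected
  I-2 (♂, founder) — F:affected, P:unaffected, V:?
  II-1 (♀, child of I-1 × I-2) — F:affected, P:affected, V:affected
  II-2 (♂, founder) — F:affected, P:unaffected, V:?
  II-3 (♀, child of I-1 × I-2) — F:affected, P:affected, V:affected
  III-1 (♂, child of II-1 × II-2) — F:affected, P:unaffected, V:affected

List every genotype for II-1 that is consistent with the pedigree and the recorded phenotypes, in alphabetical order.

F/I-1 aff ·: Ff|FF
F/I-2 aff ·: Ff|FF
F/II-1 aff I-1×I-2: Ff|FF
F/II-2 aff ·: Ff|FF
F/II-3 aff I-1×I-2: Ff|FF
F/III-1 aff II-1×II-2: Ff|FF
⇒ F over [I-1,I-2,II-1,II-2,II-3,III-1]: 45 consistent
P/I-1 aff ·: Pp|PP
P/I-2 un ·: pp
P/II-1 aff I-1×I-2: Pp
P/II-2 un ·: pp
P/II-3 aff I-1×I-2: Pp
P/III-1 un II-1×II-2: pp
⇒ P over [I-1,I-2,II-1,II-2,II-3,III-1]: 2 consistent
V/I-1 aff ·: Vv|VV
V/I-2 ? ·: vv|Vv|VV
V/II-1 aff I-1×I-2: Vv|VV
V/II-2 ? ·: vv|Vv|VV
V/II-3 aff I-1×I-2: Vv|VV
V/III-1 aff II-1×II-2: Vv|VV
⇒ V over [I-1,I-2,II-1,II-2,II-3,III-1]: 68 consistent

II-1 ∈ {FF Pp VV, FF Pp Vv, Ff Pp VV, Ff Pp Vv}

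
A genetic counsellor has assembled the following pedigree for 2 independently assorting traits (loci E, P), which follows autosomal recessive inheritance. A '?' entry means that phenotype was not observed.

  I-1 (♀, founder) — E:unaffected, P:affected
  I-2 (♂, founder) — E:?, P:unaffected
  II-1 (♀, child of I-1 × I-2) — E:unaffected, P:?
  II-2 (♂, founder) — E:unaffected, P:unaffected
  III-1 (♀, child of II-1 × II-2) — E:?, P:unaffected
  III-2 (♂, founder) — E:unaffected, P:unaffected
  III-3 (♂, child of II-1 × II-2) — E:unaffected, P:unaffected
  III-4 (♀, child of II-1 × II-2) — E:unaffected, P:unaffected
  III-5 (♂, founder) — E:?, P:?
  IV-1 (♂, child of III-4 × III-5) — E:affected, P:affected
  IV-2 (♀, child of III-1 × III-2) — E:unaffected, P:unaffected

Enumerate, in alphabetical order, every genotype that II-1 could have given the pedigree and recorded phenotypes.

II-1 ∈ {EE Pp, EE pp, Ee Pp, Ee pp}

E/I-1 un ·: EE|Ee
E/I-2 ? ·: EE|Ee|ee
E/II-1 un I-1×I-2: EE|Ee
E/II-2 un ·: EE|Ee
E/III-1 ? II-1×II-2: EE|Ee|ee
E/III-2 un ·: EE|Ee
E/III-3 un II-1×II-2: EE|Ee
E/III-4 un II-1×II-2: Ee
E/III-5 ? ·: Ee|ee
E/IV-1 aff III-4×III-5: ee
E/IV-2 un III-1×III-2: EE|Ee
⇒ E over [I-1,I-2,II-1,II-2,III-1,III-2,III-3,III-4,III-5,IV-1,IV-2]: 432 consistent
P/I-1 aff ·: pp
P/I-2 un ·: PP|Pp
P/II-1 ? I-1×I-2: Pp|pp
P/II-2 un ·: PP|Pp
P/III-1 un II-1×II-2: PP|Pp
P/III-2 un ·: PP|Pp
P/III-3 un II-1×II-2: PP|Pp
P/III-4 un II-1×II-2: Pp
P/III-5 ? ·: Pp|pp
P/IV-1 aff III-4×III-5: pp
P/IV-2 un III-1×III-2: PP|Pp
⇒ P over [I-1,I-2,II-1,II-2,III-1,III-2,III-3,III-4,III-5,IV-1,IV-2]: 128 consistent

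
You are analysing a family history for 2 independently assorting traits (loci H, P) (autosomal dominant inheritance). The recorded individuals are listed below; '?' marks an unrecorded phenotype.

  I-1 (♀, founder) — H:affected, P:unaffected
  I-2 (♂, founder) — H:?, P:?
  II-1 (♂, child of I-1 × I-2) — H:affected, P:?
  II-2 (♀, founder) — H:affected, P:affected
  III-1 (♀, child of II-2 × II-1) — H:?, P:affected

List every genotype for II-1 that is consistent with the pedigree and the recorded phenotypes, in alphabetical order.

H/I-1 aff ·: Hh|HH
H/I-2 ? ·: hh|Hh|HH
H/II-1 aff I-1×I-2: Hh|HH
H/II-2 aff ·: Hh|HH
H/III-1 ? II-2×II-1: hh|Hh|HH
⇒ H over [I-1,I-2,II-1,II-2,III-1]: 37 consistent
P/I-1 un ·: pp
P/I-2 ? ·: pp|Pp|PP
P/II-1 ? I-1×I-2: pp|Pp
P/II-2 aff ·: Pp|PP
P/III-1 aff II-2×II-1: Pp|PP
⇒ P over [I-1,I-2,II-1,II-2,III-1]: 12 consistent

II-1 ∈ {HH Pp, HH pp, Hh Pp, Hh pp}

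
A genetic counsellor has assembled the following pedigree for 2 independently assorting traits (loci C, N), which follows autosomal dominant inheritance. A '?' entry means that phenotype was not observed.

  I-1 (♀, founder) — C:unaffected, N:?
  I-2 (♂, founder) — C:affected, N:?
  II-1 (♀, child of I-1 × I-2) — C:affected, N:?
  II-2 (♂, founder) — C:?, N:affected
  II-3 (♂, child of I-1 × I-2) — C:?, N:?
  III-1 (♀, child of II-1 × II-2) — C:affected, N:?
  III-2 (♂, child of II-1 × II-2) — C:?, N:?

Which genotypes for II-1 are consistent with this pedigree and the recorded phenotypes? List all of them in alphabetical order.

C/I-1 un ·: cc
C/I-2 aff ·: Cc|CC
C/II-1 aff I-1×I-2: Cc
C/II-2 ? ·: cc|Cc|CC
C/II-3 ? I-1×I-2: cc|Cc
C/III-1 aff II-1×II-2: Cc|CC
C/III-2 ? II-1×II-2: cc|Cc|CC
⇒ C over [I-1,I-2,II-1,II-2,II-3,III-1,III-2]: 36 consistent
N/I-1 ? ·: nn|Nn|NN
N/I-2 ? ·: nn|Nn|NN
N/II-1 ? I-1×I-2: nn|Nn|NN
N/II-2 aff ·: Nn|NN
N/II-3 ? I-1×I-2: nn|Nn|NN
N/III-1 ? II-1×II-2: nn|Nn|NN
N/III-2 ? II-1×II-2: nn|Nn|NN
⇒ N over [I-1,I-2,II-1,II-2,II-3,III-1,III-2]: 249 consistent

II-1 ∈ {Cc NN, Cc Nn, Cc nn}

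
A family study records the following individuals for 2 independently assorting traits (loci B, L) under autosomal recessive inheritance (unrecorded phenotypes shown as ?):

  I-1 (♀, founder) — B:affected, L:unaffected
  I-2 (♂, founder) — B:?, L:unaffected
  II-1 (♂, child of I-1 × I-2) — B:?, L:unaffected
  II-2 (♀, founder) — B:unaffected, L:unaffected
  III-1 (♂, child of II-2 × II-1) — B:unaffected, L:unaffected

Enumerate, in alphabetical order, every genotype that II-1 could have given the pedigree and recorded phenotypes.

B/I-1 aff ·: bb
B/I-2 ? ·: BB|Bb|bb
B/II-1 ? I-1×I-2: Bb|bb
B/II-2 un ·: BB|Bb
B/III-1 un II-2×II-1: BB|Bb
⇒ B over [I-1,I-2,II-1,II-2,III-1]: 12 consistent
L/I-1 un ·: LL|Ll
L/I-2 un ·: LL|Ll
L/II-1 un I-1×I-2: LL|Ll
L/II-2 un ·: LL|Ll
L/III-1 un II-2×II-1: LL|Ll
⇒ L over [I-1,I-2,II-1,II-2,III-1]: 24 consistent

II-1 ∈ {Bb LL, Bb Ll, bb LL, bb Ll}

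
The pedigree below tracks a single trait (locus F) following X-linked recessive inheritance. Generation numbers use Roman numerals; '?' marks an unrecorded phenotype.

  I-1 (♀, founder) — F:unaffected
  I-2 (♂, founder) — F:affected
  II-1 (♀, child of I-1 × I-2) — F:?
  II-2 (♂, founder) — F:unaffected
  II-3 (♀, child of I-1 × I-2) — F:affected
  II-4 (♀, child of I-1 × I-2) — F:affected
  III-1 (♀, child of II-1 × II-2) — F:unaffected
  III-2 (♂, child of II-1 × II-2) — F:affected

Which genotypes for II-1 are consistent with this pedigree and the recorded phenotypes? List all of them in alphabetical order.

II-1 ∈ {X^FX^f, X^fX^f}

F/I-1 un ·: X^FX^f
F/I-2 aff ·: X^fY
F/II-1 ? I-1×I-2: X^FX^f|X^fX^f
F/II-2 un ·: X^FY
F/II-3 aff I-1×I-2: X^fX^f
F/II-4 aff I-1×I-2: X^fX^f
F/III-1 un II-1×II-2: X^FX^F|X^FX^f
F/III-2 aff II-1×II-2: X^fY
⇒ F over [I-1,I-2,II-1,II-2,II-3,II-4,III-1,III-2]: 3 consistent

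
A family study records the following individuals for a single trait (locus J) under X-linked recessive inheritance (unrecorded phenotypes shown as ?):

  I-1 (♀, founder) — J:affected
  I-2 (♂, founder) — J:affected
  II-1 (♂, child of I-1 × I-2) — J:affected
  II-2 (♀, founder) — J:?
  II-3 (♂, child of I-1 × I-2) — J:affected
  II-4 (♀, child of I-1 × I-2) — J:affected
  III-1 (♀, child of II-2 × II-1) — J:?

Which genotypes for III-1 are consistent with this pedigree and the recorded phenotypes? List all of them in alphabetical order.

III-1 ∈ {X^JX^j, X^jX^j}

J/I-1 aff ·: X^jX^j
J/I-2 aff ·: X^jY
J/II-1 aff I-1×I-2: X^jY
J/II-2 ? ·: X^JX^J|X^JX^j|X^jX^j
J/II-3 aff I-1×I-2: X^jY
J/II-4 aff I-1×I-2: X^jX^j
J/III-1 ? II-2×II-1: X^JX^j|X^jX^j
⇒ J over [I-1,I-2,II-1,II-2,II-3,II-4,III-1]: 4 consistent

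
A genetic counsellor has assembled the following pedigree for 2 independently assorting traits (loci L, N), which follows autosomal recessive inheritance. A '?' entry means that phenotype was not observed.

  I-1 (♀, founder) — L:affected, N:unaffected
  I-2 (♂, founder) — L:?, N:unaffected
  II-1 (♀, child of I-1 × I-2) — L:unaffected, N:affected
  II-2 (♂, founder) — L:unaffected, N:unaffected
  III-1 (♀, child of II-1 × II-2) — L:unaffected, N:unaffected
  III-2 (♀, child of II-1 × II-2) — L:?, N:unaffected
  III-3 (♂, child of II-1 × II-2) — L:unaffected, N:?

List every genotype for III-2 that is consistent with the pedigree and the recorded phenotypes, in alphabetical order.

III-2 ∈ {LL Nn, Ll Nn, ll Nn}

L/I-1 aff ·: ll
L/I-2 ? ·: LL|Ll
L/II-1 un I-1×I-2: Ll
L/II-2 un ·: LL|Ll
L/III-1 un II-1×II-2: LL|Ll
L/III-2 ? II-1×II-2: LL|Ll|ll
L/III-3 un II-1×II-2: LL|Ll
⇒ L over [I-1,I-2,II-1,II-2,III-1,III-2,III-3]: 40 consistent
N/I-1 un ·: Nn
N/I-2 un ·: Nn
N/II-1 aff I-1×I-2: nn
N/II-2 un ·: NN|Nn
N/III-1 un II-1×II-2: Nn
N/III-2 un II-1×II-2: Nn
N/III-3 ? II-1×II-2: Nn|nn
⇒ N over [I-1,I-2,II-1,II-2,III-1,III-2,III-3]: 3 consistent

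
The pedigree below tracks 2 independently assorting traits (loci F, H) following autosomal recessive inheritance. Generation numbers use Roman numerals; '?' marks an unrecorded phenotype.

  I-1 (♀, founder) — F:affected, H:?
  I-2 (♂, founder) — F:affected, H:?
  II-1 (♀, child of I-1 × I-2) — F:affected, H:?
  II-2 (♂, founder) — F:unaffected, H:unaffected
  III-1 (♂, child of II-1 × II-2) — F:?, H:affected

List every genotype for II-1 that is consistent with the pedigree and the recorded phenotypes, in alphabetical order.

II-1 ∈ {ff Hh, ff hh}

F/I-1 aff ·: ff
F/I-2 aff ·: ff
F/II-1 aff I-1×I-2: ff
F/II-2 un ·: FF|Ff
F/III-1 ? II-1×II-2: Ff|ff
⇒ F over [I-1,I-2,II-1,II-2,III-1]: 3 consistent
H/I-1 ? ·: HH|Hh|hh
H/I-2 ? ·: HH|Hh|hh
H/II-1 ? I-1×I-2: Hh|hh
H/II-2 un ·: Hh
H/III-1 aff II-1×II-2: hh
⇒ H over [I-1,I-2,II-1,II-2,III-1]: 11 consistent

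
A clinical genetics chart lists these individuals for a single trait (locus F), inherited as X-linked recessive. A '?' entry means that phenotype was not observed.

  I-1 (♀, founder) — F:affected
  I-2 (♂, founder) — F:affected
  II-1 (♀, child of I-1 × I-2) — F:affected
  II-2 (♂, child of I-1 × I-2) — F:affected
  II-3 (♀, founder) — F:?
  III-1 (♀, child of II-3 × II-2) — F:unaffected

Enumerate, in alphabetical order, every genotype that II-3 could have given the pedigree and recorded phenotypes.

II-3 ∈ {X^FX^F, X^FX^f}

F/I-1 aff ·: X^fX^f
F/I-2 aff ·: X^fY
F/II-1 aff I-1×I-2: X^fX^f
F/II-2 aff I-1×I-2: X^fY
F/II-3 ? ·: X^FX^F|X^FX^f
F/III-1 un II-3×II-2: X^FX^f
⇒ F over [I-1,I-2,II-1,II-2,II-3,III-1]: 2 consistent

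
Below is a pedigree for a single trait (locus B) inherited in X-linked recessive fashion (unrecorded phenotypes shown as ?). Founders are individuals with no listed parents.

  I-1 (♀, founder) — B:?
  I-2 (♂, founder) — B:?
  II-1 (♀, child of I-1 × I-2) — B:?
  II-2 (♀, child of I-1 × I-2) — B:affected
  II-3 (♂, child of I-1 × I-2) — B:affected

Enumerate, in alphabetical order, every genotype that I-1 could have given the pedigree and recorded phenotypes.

B/I-1 ? ·: X^BX^b|X^bX^b
B/I-2 ? ·: X^bY
B/II-1 ? I-1×I-2: X^BX^b|X^bX^b
B/II-2 aff I-1×I-2: X^bX^b
B/II-3 aff I-1×I-2: X^bY
⇒ B over [I-1,I-2,II-1,II-2,II-3]: 3 consistent

I-1 ∈ {X^BX^b, X^bX^b}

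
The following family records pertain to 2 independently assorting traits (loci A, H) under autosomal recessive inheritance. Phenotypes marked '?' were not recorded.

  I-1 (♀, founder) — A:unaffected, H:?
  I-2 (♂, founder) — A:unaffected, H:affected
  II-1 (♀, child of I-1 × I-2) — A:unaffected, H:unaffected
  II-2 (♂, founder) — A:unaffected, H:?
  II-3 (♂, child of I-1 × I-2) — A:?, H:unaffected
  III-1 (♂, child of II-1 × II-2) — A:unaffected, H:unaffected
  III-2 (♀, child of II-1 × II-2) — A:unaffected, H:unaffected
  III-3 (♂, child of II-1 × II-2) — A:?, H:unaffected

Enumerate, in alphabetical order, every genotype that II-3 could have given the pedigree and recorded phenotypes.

A/I-1 un ·: AA|Aa
A/I-2 un ·: AA|Aa
A/II-1 un I-1×I-2: AA|Aa
A/II-2 un ·: AA|Aa
A/II-3 ? I-1×I-2: AA|Aa|aa
A/III-1 un II-1×II-2: AA|Aa
A/III-2 un II-1×II-2: AA|Aa
A/III-3 ? II-1×II-2: AA|Aa|aa
⇒ A over [I-1,I-2,II-1,II-2,II-3,III-1,III-2,III-3]: 212 consistent
H/I-1 ? ·: HH|Hh
H/I-2 aff ·: hh
H/II-1 un I-1×I-2: Hh
H/II-2 ? ·: HH|Hh|hh
H/II-3 un I-1×I-2: Hh
H/III-1 un II-1×II-2: HH|Hh
H/III-2 un II-1×II-2: HH|Hh
H/III-3 un II-1×II-2: HH|Hh
⇒ H over [I-1,I-2,II-1,II-2,II-3,III-1,III-2,III-3]: 34 consistent

II-3 ∈ {AA Hh, Aa Hh, aa Hh}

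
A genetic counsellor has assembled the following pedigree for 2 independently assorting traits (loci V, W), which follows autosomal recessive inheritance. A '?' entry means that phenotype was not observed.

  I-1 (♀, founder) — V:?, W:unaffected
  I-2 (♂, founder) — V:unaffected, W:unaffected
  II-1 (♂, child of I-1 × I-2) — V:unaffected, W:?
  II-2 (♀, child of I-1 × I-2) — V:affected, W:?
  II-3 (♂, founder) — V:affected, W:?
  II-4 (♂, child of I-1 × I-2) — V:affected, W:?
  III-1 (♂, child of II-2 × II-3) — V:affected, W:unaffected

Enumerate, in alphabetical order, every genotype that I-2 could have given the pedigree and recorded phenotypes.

V/I-1 ? ·: Vv|vv
V/I-2 un ·: Vv
V/II-1 un I-1×I-2: VV|Vv
V/II-2 aff I-1×I-2: vv
V/II-3 aff ·: vv
V/II-4 aff I-1×I-2: vv
V/III-1 aff II-2×II-3: vv
⇒ V over [I-1,I-2,II-1,II-2,II-3,II-4,III-1]: 3 consistent
W/I-1 un ·: WW|Ww
W/I-2 un ·: WW|Ww
W/II-1 ? I-1×I-2: WW|Ww|ww
W/II-2 ? I-1×I-2: WW|Ww|ww
W/II-3 ? ·: WW|Ww|ww
W/II-4 ? I-1×I-2: WW|Ww|ww
W/III-1 un II-2×II-3: WW|Ww
⇒ W over [I-1,I-2,II-1,II-2,II-3,II-4,III-1]: 175 consistent

I-2 ∈ {Vv WW, Vv Ww}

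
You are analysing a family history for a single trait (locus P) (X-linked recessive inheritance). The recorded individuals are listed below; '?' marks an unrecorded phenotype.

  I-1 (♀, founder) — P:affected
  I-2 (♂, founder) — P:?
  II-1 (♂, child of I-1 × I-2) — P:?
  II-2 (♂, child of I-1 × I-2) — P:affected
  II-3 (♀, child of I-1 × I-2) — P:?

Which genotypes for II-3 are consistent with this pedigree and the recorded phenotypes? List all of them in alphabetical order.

II-3 ∈ {X^PX^p, X^pX^p}

P/I-1 aff ·: X^pX^p
P/I-2 ? ·: X^PY|X^pY
P/II-1 ? I-1×I-2: X^pY
P/II-2 aff I-1×I-2: X^pY
P/II-3 ? I-1×I-2: X^PX^p|X^pX^p
⇒ P over [I-1,I-2,II-1,II-2,II-3]: 2 consistent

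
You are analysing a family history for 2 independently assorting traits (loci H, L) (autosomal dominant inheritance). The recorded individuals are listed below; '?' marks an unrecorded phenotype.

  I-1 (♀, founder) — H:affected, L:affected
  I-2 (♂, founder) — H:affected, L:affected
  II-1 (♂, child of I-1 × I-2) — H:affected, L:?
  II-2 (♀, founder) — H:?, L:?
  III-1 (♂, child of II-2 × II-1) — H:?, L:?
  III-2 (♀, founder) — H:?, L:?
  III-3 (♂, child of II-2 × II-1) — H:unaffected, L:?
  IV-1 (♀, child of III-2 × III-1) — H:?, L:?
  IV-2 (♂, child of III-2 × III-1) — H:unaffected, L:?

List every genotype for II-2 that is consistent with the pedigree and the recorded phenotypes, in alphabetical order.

II-2 ∈ {Hh LL, Hh Ll, Hh ll, hh LL, hh Ll, hh ll}

H/I-1 aff ·: Hh|HH
H/I-2 aff ·: Hh|HH
H/II-1 aff I-1×I-2: Hh
H/II-2 ? ·: hh|Hh
H/III-1 ? II-2×II-1: hh|Hh
H/III-2 ? ·: hh|Hh
H/III-3 un II-2×II-1: hh
H/IV-1 ? III-2×III-1: hh|Hh|HH
H/IV-2 un III-2×III-1: hh
⇒ H over [I-1,I-2,II-1,II-2,III-1,III-2,III-3,IV-1,IV-2]: 48 consistent
L/I-1 aff ·: Ll|LL
L/I-2 aff ·: Ll|LL
L/II-1 ? I-1×I-2: ll|Ll|LL
L/II-2 ? ·: ll|Ll|LL
L/III-1 ? II-2×II-1: ll|Ll|LL
L/III-2 ? ·: ll|Ll|LL
L/III-3 ? II-2×II-1: ll|Ll|LL
L/IV-1 ? III-2×III-1: ll|Ll|LL
L/IV-2 ? III-2×III-1: ll|Ll|LL
⇒ L over [I-1,I-2,II-1,II-2,III-1,III-2,III-3,IV-1,IV-2]: 882 consistent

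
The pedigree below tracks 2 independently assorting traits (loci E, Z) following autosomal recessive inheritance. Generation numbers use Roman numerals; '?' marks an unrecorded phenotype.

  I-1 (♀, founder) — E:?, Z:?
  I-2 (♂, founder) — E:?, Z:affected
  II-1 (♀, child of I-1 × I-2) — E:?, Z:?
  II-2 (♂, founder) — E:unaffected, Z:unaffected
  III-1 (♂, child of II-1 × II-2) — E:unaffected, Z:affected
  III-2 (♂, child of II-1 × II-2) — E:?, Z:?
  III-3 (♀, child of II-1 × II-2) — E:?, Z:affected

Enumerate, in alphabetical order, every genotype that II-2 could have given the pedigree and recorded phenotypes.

II-2 ∈ {EE Zz, Ee Zz}

E/I-1 ? ·: EE|Ee|ee
E/I-2 ? ·: EE|Ee|ee
E/II-1 ? I-1×I-2: EE|Ee|ee
E/II-2 un ·: EE|Ee
E/III-1 un II-1×II-2: EE|Ee
E/III-2 ? II-1×II-2: EE|Ee|ee
E/III-3 ? II-1×II-2: EE|Ee|ee
⇒ E over [I-1,I-2,II-1,II-2,III-1,III-2,III-3]: 238 consistent
Z/I-1 ? ·: ZZ|Zz|zz
Z/I-2 aff ·: zz
Z/II-1 ? I-1×I-2: Zz|zz
Z/II-2 un ·: Zz
Z/III-1 aff II-1×II-2: zz
Z/III-2 ? II-1×II-2: ZZ|Zz|zz
Z/III-3 aff II-1×II-2: zz
⇒ Z over [I-1,I-2,II-1,II-2,III-1,III-2,III-3]: 10 consistent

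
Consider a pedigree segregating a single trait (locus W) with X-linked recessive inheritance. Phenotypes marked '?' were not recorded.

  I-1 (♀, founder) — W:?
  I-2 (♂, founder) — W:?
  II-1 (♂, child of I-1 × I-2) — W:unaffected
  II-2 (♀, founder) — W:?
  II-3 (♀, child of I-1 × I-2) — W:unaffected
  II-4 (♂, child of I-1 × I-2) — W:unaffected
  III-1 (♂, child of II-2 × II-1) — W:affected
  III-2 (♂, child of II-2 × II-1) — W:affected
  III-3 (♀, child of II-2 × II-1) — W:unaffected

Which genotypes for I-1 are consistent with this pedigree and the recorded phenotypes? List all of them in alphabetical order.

I-1 ∈ {X^WX^W, X^WX^w}

W/I-1 ? ·: X^WX^W|X^WX^w
W/I-2 ? ·: X^WY|X^wY
W/II-1 un I-1×I-2: X^WY
W/II-2 ? ·: X^WX^w|X^wX^w
W/II-3 un I-1×I-2: X^WX^W|X^WX^w
W/II-4 un I-1×I-2: X^WY
W/III-1 aff II-2×II-1: X^wY
W/III-2 aff II-2×II-1: X^wY
W/III-3 un II-2×II-1: X^WX^W|X^WX^w
⇒ W over [I-1,I-2,II-1,II-2,II-3,II-4,III-1,III-2,III-3]: 15 consistent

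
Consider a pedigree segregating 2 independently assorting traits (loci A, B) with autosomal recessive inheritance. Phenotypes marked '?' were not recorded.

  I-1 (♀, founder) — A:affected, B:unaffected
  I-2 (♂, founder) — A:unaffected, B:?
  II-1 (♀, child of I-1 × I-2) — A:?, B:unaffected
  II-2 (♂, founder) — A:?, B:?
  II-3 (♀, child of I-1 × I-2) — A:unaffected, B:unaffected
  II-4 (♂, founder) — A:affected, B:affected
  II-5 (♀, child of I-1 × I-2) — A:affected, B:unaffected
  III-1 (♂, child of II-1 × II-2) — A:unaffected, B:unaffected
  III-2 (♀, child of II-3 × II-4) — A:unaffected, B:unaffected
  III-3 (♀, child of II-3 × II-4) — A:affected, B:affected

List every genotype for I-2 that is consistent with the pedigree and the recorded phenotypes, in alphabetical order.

A/I-1 aff ·: aa
A/I-2 un ·: Aa
A/II-1 ? I-1×I-2: Aa|aa
A/II-2 ? ·: AA|Aa|aa
A/II-3 un I-1×I-2: Aa
A/II-4 aff ·: aa
A/II-5 aff I-1×I-2: aa
A/III-1 un II-1×II-2: AA|Aa
A/III-2 un II-3×II-4: Aa
A/III-3 aff II-3×II-4: aa
⇒ A over [I-1,I-2,II-1,II-2,II-3,II-4,II-5,III-1,III-2,III-3]: 7 consistent
B/I-1 un ·: BB|Bb
B/I-2 ? ·: BB|Bb|bb
B/II-1 un I-1×I-2: BB|Bb
B/II-2 ? ·: BB|Bb|bb
B/II-3 un I-1×I-2: Bb
B/II-4 aff ·: bb
B/II-5 un I-1×I-2: BB|Bb
B/III-1 un II-1×II-2: BB|Bb
B/III-2 un II-3×II-4: Bb
B/III-3 aff II-3×II-4: bb
⇒ B over [I-1,I-2,II-1,II-2,II-3,II-4,II-5,III-1,III-2,III-3]: 64 consistent

I-2 ∈ {Aa BB, Aa Bb, Aa bb}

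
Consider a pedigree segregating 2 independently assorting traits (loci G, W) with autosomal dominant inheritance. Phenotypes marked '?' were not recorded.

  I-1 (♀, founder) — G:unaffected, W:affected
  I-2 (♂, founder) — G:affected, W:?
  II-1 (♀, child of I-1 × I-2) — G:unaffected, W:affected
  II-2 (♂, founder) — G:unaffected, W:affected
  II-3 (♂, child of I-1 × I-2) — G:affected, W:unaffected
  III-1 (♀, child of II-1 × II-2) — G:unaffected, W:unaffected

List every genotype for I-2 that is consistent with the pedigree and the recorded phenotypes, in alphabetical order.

I-2 ∈ {Gg Ww, Gg ww}

G/I-1 un ·: gg
G/I-2 aff ·: Gg
G/II-1 un I-1×I-2: gg
G/II-2 un ·: gg
G/II-3 aff I-1×I-2: Gg
G/III-1 un II-1×II-2: gg
⇒ G over [I-1,I-2,II-1,II-2,II-3,III-1]: 1 consistent
W/I-1 aff ·: Ww
W/I-2 ? ·: ww|Ww
W/II-1 aff I-1×I-2: Ww
W/II-2 aff ·: Ww
W/II-3 un I-1×I-2: ww
W/III-1 un II-1×II-2: ww
⇒ W over [I-1,I-2,II-1,II-2,II-3,III-1]: 2 consistent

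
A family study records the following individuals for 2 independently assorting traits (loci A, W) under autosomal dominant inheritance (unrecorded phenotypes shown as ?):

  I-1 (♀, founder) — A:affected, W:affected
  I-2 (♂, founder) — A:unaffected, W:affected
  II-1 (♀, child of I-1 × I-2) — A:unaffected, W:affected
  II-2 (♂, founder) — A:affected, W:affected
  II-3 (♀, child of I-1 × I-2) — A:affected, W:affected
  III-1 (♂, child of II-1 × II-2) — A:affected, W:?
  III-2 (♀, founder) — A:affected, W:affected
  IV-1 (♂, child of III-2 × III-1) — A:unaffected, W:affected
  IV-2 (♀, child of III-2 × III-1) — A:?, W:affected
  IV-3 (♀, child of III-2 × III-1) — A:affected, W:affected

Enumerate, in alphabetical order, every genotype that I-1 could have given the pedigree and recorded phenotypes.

I-1 ∈ {Aa WW, Aa Ww}

A/I-1 aff ·: Aa
A/I-2 un ·: aa
A/II-1 un I-1×I-2: aa
A/II-2 aff ·: Aa|AA
A/II-3 aff I-1×I-2: Aa
A/III-1 aff II-1×II-2: Aa
A/III-2 aff ·: Aa
A/IV-1 un III-2×III-1: aa
A/IV-2 ? III-2×III-1: aa|Aa|AA
A/IV-3 aff III-2×III-1: Aa|AA
⇒ A over [I-1,I-2,II-1,II-2,II-3,III-1,III-2,IV-1,IV-2,IV-3]: 12 consistent
W/I-1 aff ·: Ww|WW
W/I-2 aff ·: Ww|WW
W/II-1 aff I-1×I-2: Ww|WW
W/II-2 aff ·: Ww|WW
W/II-3 aff I-1×I-2: Ww|WW
W/III-1 ? II-1×II-2: ww|Ww|WW
W/III-2 aff ·: Ww|WW
W/IV-1 aff III-2×III-1: Ww|WW
W/IV-2 aff III-2×III-1: Ww|WW
W/IV-3 aff III-2×III-1: Ww|WW
⇒ W over [I-1,I-2,II-1,II-2,II-3,III-1,III-2,IV-1,IV-2,IV-3]: 550 consistent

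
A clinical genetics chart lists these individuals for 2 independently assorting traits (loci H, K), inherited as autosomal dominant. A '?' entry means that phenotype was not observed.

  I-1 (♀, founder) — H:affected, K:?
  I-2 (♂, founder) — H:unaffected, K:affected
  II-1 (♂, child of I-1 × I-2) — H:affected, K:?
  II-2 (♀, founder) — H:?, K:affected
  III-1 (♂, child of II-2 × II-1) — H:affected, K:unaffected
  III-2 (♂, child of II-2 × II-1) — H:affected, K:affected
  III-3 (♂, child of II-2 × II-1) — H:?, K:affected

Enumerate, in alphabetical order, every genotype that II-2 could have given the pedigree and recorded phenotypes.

II-2 ∈ {HH Kk, Hh Kk, hh Kk}

H/I-1 aff ·: Hh|HH
H/I-2 un ·: hh
H/II-1 aff I-1×I-2: Hh
H/II-2 ? ·: hh|Hh|HH
H/III-1 aff II-2×II-1: Hh|HH
H/III-2 aff II-2×II-1: Hh|HH
H/III-3 ? II-2×II-1: hh|Hh|HH
⇒ H over [I-1,I-2,II-1,II-2,III-1,III-2,III-3]: 44 consistent
K/I-1 ? ·: kk|Kk|KK
K/I-2 aff ·: Kk|KK
K/II-1 ? I-1×I-2: kk|Kk
K/II-2 aff ·: Kk
K/III-1 un II-2×II-1: kk
K/III-2 aff II-2×II-1: Kk|KK
K/III-3 aff II-2×II-1: Kk|KK
⇒ K over [I-1,I-2,II-1,II-2,III-1,III-2,III-3]: 22 consistent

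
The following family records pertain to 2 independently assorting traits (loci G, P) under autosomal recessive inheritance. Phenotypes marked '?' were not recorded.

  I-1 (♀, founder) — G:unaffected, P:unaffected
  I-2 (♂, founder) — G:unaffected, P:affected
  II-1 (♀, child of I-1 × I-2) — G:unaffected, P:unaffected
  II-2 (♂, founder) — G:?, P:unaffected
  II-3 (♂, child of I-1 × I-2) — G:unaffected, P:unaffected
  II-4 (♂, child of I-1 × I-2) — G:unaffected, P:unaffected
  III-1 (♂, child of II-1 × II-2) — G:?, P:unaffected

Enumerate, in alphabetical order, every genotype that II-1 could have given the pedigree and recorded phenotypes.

II-1 ∈ {GG Pp, Gg Pp}

G/I-1 un ·: GG|Gg
G/I-2 un ·: GG|Gg
G/II-1 un I-1×I-2: GG|Gg
G/II-2 ? ·: GG|Gg|gg
G/II-3 un I-1×I-2: GG|Gg
G/II-4 un I-1×I-2: GG|Gg
G/III-1 ? II-1×II-2: GG|Gg|gg
⇒ G over [I-1,I-2,II-1,II-2,II-3,II-4,III-1]: 136 consistent
P/I-1 un ·: PP|Pp
P/I-2 aff ·: pp
P/II-1 un I-1×I-2: Pp
P/II-2 un ·: PP|Pp
P/II-3 un I-1×I-2: Pp
P/II-4 un I-1×I-2: Pp
P/III-1 un II-1×II-2: PP|Pp
⇒ P over [I-1,I-2,II-1,II-2,II-3,II-4,III-1]: 8 consistent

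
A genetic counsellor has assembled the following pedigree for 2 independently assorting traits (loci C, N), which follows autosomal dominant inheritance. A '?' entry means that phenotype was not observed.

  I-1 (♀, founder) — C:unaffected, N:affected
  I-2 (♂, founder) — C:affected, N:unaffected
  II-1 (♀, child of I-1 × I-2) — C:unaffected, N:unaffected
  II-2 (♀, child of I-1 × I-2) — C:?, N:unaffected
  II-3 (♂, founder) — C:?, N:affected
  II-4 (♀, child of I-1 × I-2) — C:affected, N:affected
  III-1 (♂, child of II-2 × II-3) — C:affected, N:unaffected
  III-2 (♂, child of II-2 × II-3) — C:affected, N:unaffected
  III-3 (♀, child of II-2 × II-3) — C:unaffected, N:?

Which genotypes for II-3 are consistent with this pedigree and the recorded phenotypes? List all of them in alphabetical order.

II-3 ∈ {Cc Nn, cc Nn}

C/I-1 un ·: cc
C/I-2 aff ·: Cc
C/II-1 un I-1×I-2: cc
C/II-2 ? I-1×I-2: cc|Cc
C/II-3 ? ·: cc|Cc
C/II-4 aff I-1×I-2: Cc
C/III-1 aff II-2×II-3: Cc|CC
C/III-2 aff II-2×II-3: Cc|CC
C/III-3 un II-2×II-3: cc
⇒ C over [I-1,I-2,II-1,II-2,II-3,II-4,III-1,III-2,III-3]: 6 consistent
N/I-1 aff ·: Nn
N/I-2 un ·: nn
N/II-1 un I-1×I-2: nn
N/II-2 un I-1×I-2: nn
N/II-3 aff ·: Nn
N/II-4 aff I-1×I-2: Nn
N/III-1 un II-2×II-3: nn
N/III-2 un II-2×II-3: nn
N/III-3 ? II-2×II-3: nn|Nn
⇒ N over [I-1,I-2,II-1,II-2,II-3,II-4,III-1,III-2,III-3]: 2 consistent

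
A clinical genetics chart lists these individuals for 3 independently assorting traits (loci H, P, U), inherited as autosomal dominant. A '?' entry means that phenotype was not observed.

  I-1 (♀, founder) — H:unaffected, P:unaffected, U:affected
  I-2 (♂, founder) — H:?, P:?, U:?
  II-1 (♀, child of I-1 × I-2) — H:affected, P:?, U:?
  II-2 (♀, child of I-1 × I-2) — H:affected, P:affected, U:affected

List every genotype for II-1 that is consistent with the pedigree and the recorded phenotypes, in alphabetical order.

H/I-1 un ·: hh
H/I-2 ? ·: Hh|HH
H/II-1 aff I-1×I-2: Hh
H/II-2 aff I-1×I-2: Hh
⇒ H over [I-1,I-2,II-1,II-2]: 2 consistent
P/I-1 un ·: pp
P/I-2 ? ·: Pp|PP
P/II-1 ? I-1×I-2: pp|Pp
P/II-2 aff I-1×I-2: Pp
⇒ P over [I-1,I-2,II-1,II-2]: 3 consistent
U/I-1 aff ·: Uu|UU
U/I-2 ? ·: uu|Uu|UU
U/II-1 ? I-1×I-2: uu|Uu|UU
U/II-2 aff I-1×I-2: Uu|UU
⇒ U over [I-1,I-2,II-1,II-2]: 18 consistent

II-1 ∈ {Hh Pp UU, Hh Pp Uu, Hh Pp uu, Hh pp UU, Hh pp Uu, Hh pp uu}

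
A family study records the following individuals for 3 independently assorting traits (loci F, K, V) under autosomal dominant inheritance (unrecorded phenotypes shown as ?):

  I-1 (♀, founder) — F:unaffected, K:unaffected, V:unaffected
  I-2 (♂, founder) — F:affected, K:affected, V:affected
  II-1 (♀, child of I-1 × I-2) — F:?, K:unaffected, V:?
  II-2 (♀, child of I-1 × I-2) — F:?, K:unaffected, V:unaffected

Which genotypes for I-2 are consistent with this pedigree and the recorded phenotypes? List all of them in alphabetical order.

F/I-1 un ·: ff
F/I-2 aff ·: Ff|FF
F/II-1 ? I-1×I-2: ff|Ff
F/II-2 ? I-1×I-2: ff|Ff
⇒ F over [I-1,I-2,II-1,II-2]: 5 consistent
K/I-1 un ·: kk
K/I-2 aff ·: Kk
K/II-1 un I-1×I-2: kk
K/II-2 un I-1×I-2: kk
⇒ K over [I-1,I-2,II-1,II-2]: 1 consistent
V/I-1 un ·: vv
V/I-2 aff ·: Vv
V/II-1 ? I-1×I-2: vv|Vv
V/II-2 un I-1×I-2: vv
⇒ V over [I-1,I-2,II-1,II-2]: 2 consistent

I-2 ∈ {FF Kk Vv, Ff Kk Vv}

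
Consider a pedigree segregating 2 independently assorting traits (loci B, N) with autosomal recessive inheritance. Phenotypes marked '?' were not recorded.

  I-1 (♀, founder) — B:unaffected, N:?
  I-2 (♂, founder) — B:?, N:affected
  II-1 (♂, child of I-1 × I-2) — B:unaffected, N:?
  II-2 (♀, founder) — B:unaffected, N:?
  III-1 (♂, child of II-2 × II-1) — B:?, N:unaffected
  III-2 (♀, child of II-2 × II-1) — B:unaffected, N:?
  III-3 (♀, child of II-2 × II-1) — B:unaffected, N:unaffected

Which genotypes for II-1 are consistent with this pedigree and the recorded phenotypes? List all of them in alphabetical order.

B/I-1 un ·: BB|Bb
B/I-2 ? ·: BB|Bb|bb
B/II-1 un I-1×I-2: BB|Bb
B/II-2 un ·: BB|Bb
B/III-1 ? II-2×II-1: BB|Bb|bb
B/III-2 un II-2×II-1: BB|Bb
B/III-3 un II-2×II-1: BB|Bb
⇒ B over [I-1,I-2,II-1,II-2,III-1,III-2,III-3]: 136 consistent
N/I-1 ? ·: NN|Nn|nn
N/I-2 aff ·: nn
N/II-1 ? I-1×I-2: Nn|nn
N/II-2 ? ·: NN|Nn|nn
N/III-1 un II-2×II-1: NN|Nn
N/III-2 ? II-2×II-1: NN|Nn|nn
N/III-3 un II-2×II-1: NN|Nn
⇒ N over [I-1,I-2,II-1,II-2,III-1,III-2,III-3]: 50 consistent

II-1 ∈ {BB Nn, BB nn, Bb Nn, Bb nn}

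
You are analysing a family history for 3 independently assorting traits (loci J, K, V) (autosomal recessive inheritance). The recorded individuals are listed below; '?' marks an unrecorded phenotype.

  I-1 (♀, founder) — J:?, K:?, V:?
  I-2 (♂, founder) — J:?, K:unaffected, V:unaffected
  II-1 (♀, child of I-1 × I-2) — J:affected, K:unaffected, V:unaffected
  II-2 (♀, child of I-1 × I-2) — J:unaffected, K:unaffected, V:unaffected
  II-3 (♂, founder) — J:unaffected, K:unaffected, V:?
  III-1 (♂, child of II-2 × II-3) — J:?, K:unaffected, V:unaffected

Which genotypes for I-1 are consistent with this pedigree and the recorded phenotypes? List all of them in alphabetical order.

I-1 ∈ {Jj KK VV, Jj KK Vv, Jj KK vv, Jj Kk VV, Jj Kk Vv, Jj Kk vv, Jj kk VV, Jj kk Vv, Jj kk vv, jj KK VV, jj KK Vv, jj KK vv, jj Kk VV, jj Kk Vv, jj Kk vv, jj kk VV, jj kk Vv, jj kk vv}

J/I-1 ? ·: Jj|jj
J/I-2 ? ·: Jj|jj
J/II-1 aff I-1×I-2: jj
J/II-2 un I-1×I-2: JJ|Jj
J/II-3 un ·: JJ|Jj
J/III-1 ? II-2×II-3: JJ|Jj|jj
⇒ J over [I-1,I-2,II-1,II-2,II-3,III-1]: 18 consistent
K/I-1 ? ·: KK|Kk|kk
K/I-2 un ·: KK|Kk
K/II-1 un I-1×I-2: KK|Kk
K/II-2 un I-1×I-2: KK|Kk
K/II-3 un ·: KK|Kk
K/III-1 un II-2×II-3: KK|Kk
⇒ K over [I-1,I-2,II-1,II-2,II-3,III-1]: 53 consistent
V/I-1 ? ·: VV|Vv|vv
V/I-2 un ·: VV|Vv
V/II-1 un I-1×I-2: VV|Vv
V/II-2 un I-1×I-2: VV|Vv
V/II-3 ? ·: VV|Vv|vv
V/III-1 un II-2×II-3: VV|Vv
⇒ V over [I-1,I-2,II-1,II-2,II-3,III-1]: 68 consistent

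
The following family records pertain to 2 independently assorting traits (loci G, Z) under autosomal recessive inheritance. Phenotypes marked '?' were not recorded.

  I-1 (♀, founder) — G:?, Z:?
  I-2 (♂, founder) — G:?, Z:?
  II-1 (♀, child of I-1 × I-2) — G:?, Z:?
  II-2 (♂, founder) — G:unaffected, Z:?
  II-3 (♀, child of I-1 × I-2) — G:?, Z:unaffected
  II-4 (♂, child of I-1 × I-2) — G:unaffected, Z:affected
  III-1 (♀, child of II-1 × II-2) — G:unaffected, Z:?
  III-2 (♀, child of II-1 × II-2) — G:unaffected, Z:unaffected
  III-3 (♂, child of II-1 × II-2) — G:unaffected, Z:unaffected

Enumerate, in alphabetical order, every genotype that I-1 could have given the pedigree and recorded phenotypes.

G/I-1 ? ·: GG|Gg|gg
G/I-2 ? ·: GG|Gg|gg
G/II-1 ? I-1×I-2: GG|Gg|gg
G/II-2 un ·: GG|Gg
G/II-3 ? I-1×I-2: GG|Gg|gg
G/II-4 un I-1×I-2: GG|Gg
G/III-1 un II-1×II-2: GG|Gg
G/III-2 un II-1×II-2: GG|Gg
G/III-3 un II-1×II-2: GG|Gg
⇒ G over [I-1,I-2,II-1,II-2,II-3,II-4,III-1,III-2,III-3]: 475 consistent
Z/I-1 ? ·: Zz|zz
Z/I-2 ? ·: Zz|zz
Z/II-1 ? I-1×I-2: ZZ|Zz|zz
Z/II-2 ? ·: ZZ|Zz|zz
Z/II-3 un I-1×I-2: ZZ|Zz
Z/II-4 aff I-1×I-2: zz
Z/III-1 ? II-1×II-2: ZZ|Zz|zz
Z/III-2 un II-1×II-2: ZZ|Zz
Z/III-3 un II-1×II-2: ZZ|Zz
⇒ Z over [I-1,I-2,II-1,II-2,II-3,II-4,III-1,III-2,III-3]: 120 consistent

I-1 ∈ {GG Zz, GG zz, Gg Zz, Gg zz, gg Zz, gg zz}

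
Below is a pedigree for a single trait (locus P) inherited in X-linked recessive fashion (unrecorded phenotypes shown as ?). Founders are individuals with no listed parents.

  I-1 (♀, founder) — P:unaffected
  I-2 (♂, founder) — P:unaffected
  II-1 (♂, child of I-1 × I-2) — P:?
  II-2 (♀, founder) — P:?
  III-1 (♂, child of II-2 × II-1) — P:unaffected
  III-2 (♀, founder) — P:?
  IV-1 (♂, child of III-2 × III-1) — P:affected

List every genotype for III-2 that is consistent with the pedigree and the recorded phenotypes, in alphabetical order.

III-2 ∈ {X^PX^p, X^pX^p}

P/I-1 un ·: X^PX^P|X^PX^p
P/I-2 un ·: X^PY
P/II-1 ? I-1×I-2: X^PY|X^pY
P/II-2 ? ·: X^PX^P|X^PX^p
P/III-1 un II-2×II-1: X^PY
P/III-2 ? ·: X^PX^p|X^pX^p
P/IV-1 aff III-2×III-1: X^pY
⇒ P over [I-1,I-2,II-1,II-2,III-1,III-2,IV-1]: 12 consistent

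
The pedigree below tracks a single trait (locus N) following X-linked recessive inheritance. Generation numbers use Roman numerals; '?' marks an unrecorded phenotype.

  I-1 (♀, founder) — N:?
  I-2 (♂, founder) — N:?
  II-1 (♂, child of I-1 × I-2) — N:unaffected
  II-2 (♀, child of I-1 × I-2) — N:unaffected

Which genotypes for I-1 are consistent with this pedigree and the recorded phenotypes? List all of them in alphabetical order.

N/I-1 ? ·: X^NX^N|X^NX^n
N/I-2 ? ·: X^NY|X^nY
N/II-1 un I-1×I-2: X^NY
N/II-2 un I-1×I-2: X^NX^N|X^NX^n
⇒ N over [I-1,I-2,II-1,II-2]: 5 consistent

I-1 ∈ {X^NX^N, X^NX^n}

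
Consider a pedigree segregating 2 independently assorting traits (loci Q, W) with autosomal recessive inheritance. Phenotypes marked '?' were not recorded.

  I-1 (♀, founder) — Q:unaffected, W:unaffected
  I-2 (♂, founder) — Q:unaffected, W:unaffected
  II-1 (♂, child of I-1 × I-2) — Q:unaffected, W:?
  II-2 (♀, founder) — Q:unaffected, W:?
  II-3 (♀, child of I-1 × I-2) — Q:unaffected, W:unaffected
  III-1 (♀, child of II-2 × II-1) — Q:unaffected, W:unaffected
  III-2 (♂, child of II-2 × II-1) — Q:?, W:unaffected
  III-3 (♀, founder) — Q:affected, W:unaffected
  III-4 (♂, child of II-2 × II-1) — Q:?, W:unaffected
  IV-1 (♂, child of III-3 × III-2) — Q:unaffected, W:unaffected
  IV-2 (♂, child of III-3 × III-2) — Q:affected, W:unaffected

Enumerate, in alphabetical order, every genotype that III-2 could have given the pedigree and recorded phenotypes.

Q/I-1 un ·: QQ|Qq
Q/I-2 un ·: QQ|Qq
Q/II-1 un I-1×I-2: QQ|Qq
Q/II-2 un ·: QQ|Qq
Q/II-3 un I-1×I-2: QQ|Qq
Q/III-1 un II-2×II-1: QQ|Qq
Q/III-2 ? II-2×II-1: Qq
Q/III-3 aff ·: qq
Q/III-4 ? II-2×II-1: QQ|Qq|qq
Q/IV-1 un III-3×III-2: Qq
Q/IV-2 aff III-3×III-2: qq
⇒ Q over [I-1,I-2,II-1,II-2,II-3,III-1,III-2,III-3,III-4,IV-1,IV-2]: 88 consistent
W/I-1 un ·: WW|Ww
W/I-2 un ·: WW|Ww
W/II-1 ? I-1×I-2: WW|Ww|ww
W/II-2 ? ·: WW|Ww|ww
W/II-3 un I-1×I-2: WW|Ww
W/III-1 un II-2×II-1: WW|Ww
W/III-2 un II-2×II-1: WW|Ww
W/III-3 un ·: WW|Ww
W/III-4 un II-2×II-1: WW|Ww
W/IV-1 un III-3×III-2: WW|Ww
W/IV-2 un III-3×III-2: WW|Ww
⇒ W over [I-1,I-2,II-1,II-2,II-3,III-1,III-2,III-3,III-4,IV-1,IV-2]: 1159 consistent

III-2 ∈ {Qq WW, Qq Ww}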